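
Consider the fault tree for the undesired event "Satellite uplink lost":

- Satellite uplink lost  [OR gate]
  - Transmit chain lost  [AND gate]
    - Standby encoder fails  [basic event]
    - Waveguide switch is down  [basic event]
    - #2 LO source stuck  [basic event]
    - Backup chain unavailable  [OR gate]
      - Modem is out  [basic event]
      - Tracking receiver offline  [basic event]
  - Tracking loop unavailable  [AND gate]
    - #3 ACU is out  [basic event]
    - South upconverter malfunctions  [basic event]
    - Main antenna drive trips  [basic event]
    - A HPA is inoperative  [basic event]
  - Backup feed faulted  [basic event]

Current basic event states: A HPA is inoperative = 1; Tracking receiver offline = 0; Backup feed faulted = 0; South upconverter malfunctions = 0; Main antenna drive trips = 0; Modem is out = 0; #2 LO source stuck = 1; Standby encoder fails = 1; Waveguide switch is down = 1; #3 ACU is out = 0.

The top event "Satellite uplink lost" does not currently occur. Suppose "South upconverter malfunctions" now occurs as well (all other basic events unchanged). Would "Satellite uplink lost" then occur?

No

Counterfactual: set "South upconverter malfunctions" to occurred.
Backup chain unavailable [OR]: Modem is out=not, Tracking receiver offline=not → no input occurs → does not occur.
Transmit chain lost [AND]: Standby encoder fails=occurs, Waveguide switch is down=occurs, #2 LO source stuck=occurs, Backup chain unavailable=not → not all inputs occur → does not occur.
Tracking loop unavailable [AND]: #3 ACU is out=not, South upconverter malfunctions=occurs, Main antenna drive trips=not, A HPA is inoperative=occurs → not all inputs occur → does not occur.
Satellite uplink lost [OR]: Transmit chain lost=not, Tracking loop unavailable=not, Backup feed faulted=not → no input occurs → does not occur.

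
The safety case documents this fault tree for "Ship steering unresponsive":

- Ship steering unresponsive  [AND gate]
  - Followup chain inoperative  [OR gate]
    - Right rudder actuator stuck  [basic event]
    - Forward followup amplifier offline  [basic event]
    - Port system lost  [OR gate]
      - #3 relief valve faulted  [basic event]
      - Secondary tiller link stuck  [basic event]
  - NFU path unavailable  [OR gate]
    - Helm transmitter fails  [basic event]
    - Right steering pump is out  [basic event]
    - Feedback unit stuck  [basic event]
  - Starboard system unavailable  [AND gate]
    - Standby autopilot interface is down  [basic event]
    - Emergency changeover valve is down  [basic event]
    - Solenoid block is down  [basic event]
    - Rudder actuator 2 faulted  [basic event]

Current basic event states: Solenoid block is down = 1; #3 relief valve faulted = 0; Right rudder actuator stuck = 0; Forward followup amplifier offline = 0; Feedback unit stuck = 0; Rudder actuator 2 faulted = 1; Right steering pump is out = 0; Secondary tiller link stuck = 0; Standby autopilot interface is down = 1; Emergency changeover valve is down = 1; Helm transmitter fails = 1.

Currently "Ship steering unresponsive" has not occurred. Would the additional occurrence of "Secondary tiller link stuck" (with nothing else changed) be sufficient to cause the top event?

Counterfactual: set "Secondary tiller link stuck" to occurred.
Port system lost [OR]: #3 relief valve faulted=not, Secondary tiller link stuck=occurs → at least one input occurs → occurs.
Followup chain inoperative [OR]: Right rudder actuator stuck=not, Forward followup amplifier offline=not, Port system lost=occurs → at least one input occurs → occurs.
NFU path unavailable [OR]: Helm transmitter fails=occurs, Right steering pump is out=not, Feedback unit stuck=not → at least one input occurs → occurs.
Starboard system unavailable [AND]: Standby autopilot interface is down=occurs, Emergency changeover valve is down=occurs, Solenoid block is down=occurs, Rudder actuator 2 faulted=occurs → all inputs occur → occurs.
Ship steering unresponsive [AND]: Followup chain inoperative=occurs, NFU path unavailable=occurs, Starboard system unavailable=occurs → all inputs occur → occurs.

Yes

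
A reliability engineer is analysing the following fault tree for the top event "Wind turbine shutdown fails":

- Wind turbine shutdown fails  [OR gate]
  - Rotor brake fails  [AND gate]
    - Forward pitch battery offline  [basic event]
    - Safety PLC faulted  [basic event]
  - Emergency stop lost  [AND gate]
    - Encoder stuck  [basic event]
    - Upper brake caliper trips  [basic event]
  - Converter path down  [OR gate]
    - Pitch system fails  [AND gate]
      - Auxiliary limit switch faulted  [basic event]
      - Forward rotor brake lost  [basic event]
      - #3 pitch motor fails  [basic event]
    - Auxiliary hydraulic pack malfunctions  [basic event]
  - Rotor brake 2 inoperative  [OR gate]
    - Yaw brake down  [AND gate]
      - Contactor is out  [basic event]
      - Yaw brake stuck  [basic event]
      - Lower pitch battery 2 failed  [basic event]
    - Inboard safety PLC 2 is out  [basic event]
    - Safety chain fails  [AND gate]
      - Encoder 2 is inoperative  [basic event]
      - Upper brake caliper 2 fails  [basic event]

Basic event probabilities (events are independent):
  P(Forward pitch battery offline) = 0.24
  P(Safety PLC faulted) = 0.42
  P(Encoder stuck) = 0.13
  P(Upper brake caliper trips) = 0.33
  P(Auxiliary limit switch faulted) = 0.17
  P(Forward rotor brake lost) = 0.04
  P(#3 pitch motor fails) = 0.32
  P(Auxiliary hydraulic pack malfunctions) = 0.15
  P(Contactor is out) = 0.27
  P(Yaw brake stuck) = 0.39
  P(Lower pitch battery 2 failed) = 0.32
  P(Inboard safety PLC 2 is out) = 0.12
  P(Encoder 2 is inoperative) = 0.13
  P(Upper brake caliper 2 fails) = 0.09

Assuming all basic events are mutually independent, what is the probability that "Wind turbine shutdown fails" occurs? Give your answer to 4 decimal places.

0.3866

P(Rotor brake fails) [AND] = 0.24 × 0.42 = 0.100800
P(Emergency stop lost) [AND] = 0.13 × 0.33 = 0.042900
P(Pitch system fails) [AND] = 0.17 × 0.04 × 0.32 = 0.002176
P(Converter path down) [OR] = 1 − (1−0.002176) × (1−0.15) = 0.151850
P(Yaw brake down) [AND] = 0.27 × 0.39 × 0.32 = 0.033696
P(Safety chain fails) [AND] = 0.13 × 0.09 = 0.011700
P(Rotor brake 2 inoperative) [OR] = 1 − (1−0.033696) × (1−0.12) × (1−0.011700) = 0.159602
P(Wind turbine shutdown fails) [OR] = 1 − (1−0.100800) × (1−0.042900) × (1−0.151850) × (1−0.159602) = 0.386561
Rounded to 4 decimal places: P(Wind turbine shutdown fails) ≈ 0.3866.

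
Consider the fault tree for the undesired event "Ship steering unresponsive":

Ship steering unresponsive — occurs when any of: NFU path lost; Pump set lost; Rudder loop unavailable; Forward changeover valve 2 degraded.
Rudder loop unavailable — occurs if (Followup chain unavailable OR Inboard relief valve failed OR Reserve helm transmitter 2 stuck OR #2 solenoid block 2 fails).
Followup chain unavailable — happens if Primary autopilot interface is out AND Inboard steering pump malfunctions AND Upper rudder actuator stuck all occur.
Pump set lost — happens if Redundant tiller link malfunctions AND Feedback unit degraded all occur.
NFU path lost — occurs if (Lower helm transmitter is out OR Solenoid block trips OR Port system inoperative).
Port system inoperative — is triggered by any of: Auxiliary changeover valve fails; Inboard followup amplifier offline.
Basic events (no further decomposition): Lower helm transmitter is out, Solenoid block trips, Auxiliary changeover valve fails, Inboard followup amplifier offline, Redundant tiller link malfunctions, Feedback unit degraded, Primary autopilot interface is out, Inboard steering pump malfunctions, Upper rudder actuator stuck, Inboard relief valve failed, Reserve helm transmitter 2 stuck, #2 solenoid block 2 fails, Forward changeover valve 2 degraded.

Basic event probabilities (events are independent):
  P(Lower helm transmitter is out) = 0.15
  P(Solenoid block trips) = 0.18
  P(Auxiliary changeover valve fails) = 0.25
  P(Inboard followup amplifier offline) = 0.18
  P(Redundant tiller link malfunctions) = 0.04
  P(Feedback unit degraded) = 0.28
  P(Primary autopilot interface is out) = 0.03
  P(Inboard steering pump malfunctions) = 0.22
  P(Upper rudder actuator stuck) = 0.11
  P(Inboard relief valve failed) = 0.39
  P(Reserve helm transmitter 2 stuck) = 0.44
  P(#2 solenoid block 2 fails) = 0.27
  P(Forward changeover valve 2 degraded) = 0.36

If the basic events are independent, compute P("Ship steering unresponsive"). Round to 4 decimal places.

P(Port system inoperative) [OR] = 1 − (1−0.25) × (1−0.18) = 0.385000
P(NFU path lost) [OR] = 1 − (1−0.15) × (1−0.18) × (1−0.385000) = 0.571345
P(Pump set lost) [AND] = 0.04 × 0.28 = 0.011200
P(Followup chain unavailable) [AND] = 0.03 × 0.22 × 0.11 = 0.000726
P(Rudder loop unavailable) [OR] = 1 − (1−0.000726) × (1−0.39) × (1−0.44) × (1−0.27) = 0.750813
P(Ship steering unresponsive) [OR] = 1 − (1−0.571345) × (1−0.011200) × (1−0.750813) × (1−0.36) = 0.932404
Rounded to 4 decimal places: P(Ship steering unresponsive) ≈ 0.9324.

0.9324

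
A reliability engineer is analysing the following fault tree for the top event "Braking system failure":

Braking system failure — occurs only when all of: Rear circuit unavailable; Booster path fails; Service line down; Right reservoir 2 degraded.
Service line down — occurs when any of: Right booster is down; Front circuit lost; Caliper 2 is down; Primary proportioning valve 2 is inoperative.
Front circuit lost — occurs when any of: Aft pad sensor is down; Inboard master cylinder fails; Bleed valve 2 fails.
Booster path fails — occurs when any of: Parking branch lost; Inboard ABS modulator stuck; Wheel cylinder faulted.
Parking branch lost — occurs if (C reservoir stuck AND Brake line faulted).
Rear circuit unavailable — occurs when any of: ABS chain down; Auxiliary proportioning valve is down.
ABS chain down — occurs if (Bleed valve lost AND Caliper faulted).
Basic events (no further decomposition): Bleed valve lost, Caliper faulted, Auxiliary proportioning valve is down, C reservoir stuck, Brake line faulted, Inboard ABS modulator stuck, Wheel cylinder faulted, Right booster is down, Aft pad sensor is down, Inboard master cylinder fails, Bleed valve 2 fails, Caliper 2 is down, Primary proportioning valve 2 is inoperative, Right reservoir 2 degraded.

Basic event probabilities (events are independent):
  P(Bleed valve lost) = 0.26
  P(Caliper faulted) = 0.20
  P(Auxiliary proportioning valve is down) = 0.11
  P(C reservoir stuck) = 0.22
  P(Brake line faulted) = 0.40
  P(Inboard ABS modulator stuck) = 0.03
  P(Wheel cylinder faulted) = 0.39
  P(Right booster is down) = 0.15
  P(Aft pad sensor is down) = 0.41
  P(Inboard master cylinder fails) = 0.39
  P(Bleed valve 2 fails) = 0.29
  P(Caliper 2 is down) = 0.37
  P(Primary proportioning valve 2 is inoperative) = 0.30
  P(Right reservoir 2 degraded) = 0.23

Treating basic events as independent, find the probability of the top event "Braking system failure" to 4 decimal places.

P(ABS chain down) [AND] = 0.26 × 0.20 = 0.052000
P(Rear circuit unavailable) [OR] = 1 − (1−0.052000) × (1−0.11) = 0.156280
P(Parking branch lost) [AND] = 0.22 × 0.40 = 0.088000
P(Booster path fails) [OR] = 1 − (1−0.088000) × (1−0.03) × (1−0.39) = 0.460370
P(Front circuit lost) [OR] = 1 − (1−0.41) × (1−0.39) × (1−0.29) = 0.744471
P(Service line down) [OR] = 1 − (1−0.15) × (1−0.744471) × (1−0.37) × (1−0.30) = 0.904215
P(Braking system failure) [AND] = 0.156280 × 0.460370 × 0.904215 × 0.23 = 0.014963
Rounded to 4 decimal places: P(Braking system failure) ≈ 0.0150.

0.0150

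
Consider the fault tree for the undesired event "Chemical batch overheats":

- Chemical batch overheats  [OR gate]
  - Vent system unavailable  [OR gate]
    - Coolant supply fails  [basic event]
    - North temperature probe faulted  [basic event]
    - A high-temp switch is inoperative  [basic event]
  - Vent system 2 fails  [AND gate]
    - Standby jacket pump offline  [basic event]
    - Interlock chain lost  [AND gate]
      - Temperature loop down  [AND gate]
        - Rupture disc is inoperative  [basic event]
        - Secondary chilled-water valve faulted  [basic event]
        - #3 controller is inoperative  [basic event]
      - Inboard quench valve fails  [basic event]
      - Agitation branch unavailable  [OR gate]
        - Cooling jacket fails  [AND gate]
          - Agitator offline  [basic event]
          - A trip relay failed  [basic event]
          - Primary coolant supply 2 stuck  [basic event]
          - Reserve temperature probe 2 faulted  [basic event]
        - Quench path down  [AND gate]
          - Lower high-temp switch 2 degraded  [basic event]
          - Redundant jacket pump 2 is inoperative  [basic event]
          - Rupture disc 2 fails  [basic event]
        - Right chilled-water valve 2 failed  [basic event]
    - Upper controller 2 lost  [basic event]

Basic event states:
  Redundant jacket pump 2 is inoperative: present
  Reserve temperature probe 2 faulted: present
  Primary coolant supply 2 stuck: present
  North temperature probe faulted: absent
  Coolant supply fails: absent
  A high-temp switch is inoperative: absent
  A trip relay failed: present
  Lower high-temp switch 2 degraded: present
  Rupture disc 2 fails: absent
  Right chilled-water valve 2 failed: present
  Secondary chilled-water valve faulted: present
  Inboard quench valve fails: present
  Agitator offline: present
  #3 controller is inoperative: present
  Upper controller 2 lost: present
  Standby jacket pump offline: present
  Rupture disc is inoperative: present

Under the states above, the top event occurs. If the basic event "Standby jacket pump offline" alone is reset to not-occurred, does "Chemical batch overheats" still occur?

Counterfactual: set "Standby jacket pump offline" to not occurred.
Vent system unavailable [OR]: Coolant supply fails=not, North temperature probe faulted=not, A high-temp switch is inoperative=not → no input occurs → does not occur.
Temperature loop down [AND]: Rupture disc is inoperative=occurs, Secondary chilled-water valve faulted=occurs, #3 controller is inoperative=occurs → all inputs occur → occurs.
Cooling jacket fails [AND]: Agitator offline=occurs, A trip relay failed=occurs, Primary coolant supply 2 stuck=occurs, Reserve temperature probe 2 faulted=occurs → all inputs occur → occurs.
Quench path down [AND]: Lower high-temp switch 2 degraded=occurs, Redundant jacket pump 2 is inoperative=occurs, Rupture disc 2 fails=not → not all inputs occur → does not occur.
Agitation branch unavailable [OR]: Cooling jacket fails=occurs, Quench path down=not, Right chilled-water valve 2 failed=occurs → at least one input occurs → occurs.
Interlock chain lost [AND]: Temperature loop down=occurs, Inboard quench valve fails=occurs, Agitation branch unavailable=occurs → all inputs occur → occurs.
Vent system 2 fails [AND]: Standby jacket pump offline=not, Interlock chain lost=occurs, Upper controller 2 lost=occurs → not all inputs occur → does not occur.
Chemical batch overheats [OR]: Vent system unavailable=not, Vent system 2 fails=not → no input occurs → does not occur.

No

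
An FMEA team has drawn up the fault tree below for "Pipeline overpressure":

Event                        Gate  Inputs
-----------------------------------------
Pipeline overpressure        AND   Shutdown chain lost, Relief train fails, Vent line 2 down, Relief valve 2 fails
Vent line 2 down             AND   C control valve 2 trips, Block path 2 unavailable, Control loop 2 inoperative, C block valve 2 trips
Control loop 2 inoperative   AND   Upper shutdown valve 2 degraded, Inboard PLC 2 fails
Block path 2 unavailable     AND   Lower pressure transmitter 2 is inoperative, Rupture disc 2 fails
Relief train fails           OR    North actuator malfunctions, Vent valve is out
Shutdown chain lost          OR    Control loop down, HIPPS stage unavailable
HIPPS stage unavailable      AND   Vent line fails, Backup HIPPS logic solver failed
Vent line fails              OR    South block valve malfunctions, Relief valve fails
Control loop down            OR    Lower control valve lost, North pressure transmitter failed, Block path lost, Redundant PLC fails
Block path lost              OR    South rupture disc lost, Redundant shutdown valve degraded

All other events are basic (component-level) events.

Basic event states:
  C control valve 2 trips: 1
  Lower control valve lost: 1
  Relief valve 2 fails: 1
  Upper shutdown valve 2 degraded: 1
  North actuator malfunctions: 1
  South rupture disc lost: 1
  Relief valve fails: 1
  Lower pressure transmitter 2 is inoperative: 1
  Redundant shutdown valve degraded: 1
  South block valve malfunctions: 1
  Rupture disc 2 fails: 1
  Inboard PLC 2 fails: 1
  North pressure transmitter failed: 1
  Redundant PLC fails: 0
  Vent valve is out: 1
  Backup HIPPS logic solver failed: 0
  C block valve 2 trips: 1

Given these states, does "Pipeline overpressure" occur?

Block path lost [OR]: South rupture disc lost=occurs, Redundant shutdown valve degraded=occurs → at least one input occurs → occurs.
Control loop down [OR]: Lower control valve lost=occurs, North pressure transmitter failed=occurs, Block path lost=occurs, Redundant PLC fails=not → at least one input occurs → occurs.
Vent line fails [OR]: South block valve malfunctions=occurs, Relief valve fails=occurs → at least one input occurs → occurs.
HIPPS stage unavailable [AND]: Vent line fails=occurs, Backup HIPPS logic solver failed=not → not all inputs occur → does not occur.
Shutdown chain lost [OR]: Control loop down=occurs, HIPPS stage unavailable=not → at least one input occurs → occurs.
Relief train fails [OR]: North actuator malfunctions=occurs, Vent valve is out=occurs → at least one input occurs → occurs.
Block path 2 unavailable [AND]: Lower pressure transmitter 2 is inoperative=occurs, Rupture disc 2 fails=occurs → all inputs occur → occurs.
Control loop 2 inoperative [AND]: Upper shutdown valve 2 degraded=occurs, Inboard PLC 2 fails=occurs → all inputs occur → occurs.
Vent line 2 down [AND]: C control valve 2 trips=occurs, Block path 2 unavailable=occurs, Control loop 2 inoperative=occurs, C block valve 2 trips=occurs → all inputs occur → occurs.
Pipeline overpressure [AND]: Shutdown chain lost=occurs, Relief train fails=occurs, Vent line 2 down=occurs, Relief valve 2 fails=occurs → all inputs occur → occurs.

Yes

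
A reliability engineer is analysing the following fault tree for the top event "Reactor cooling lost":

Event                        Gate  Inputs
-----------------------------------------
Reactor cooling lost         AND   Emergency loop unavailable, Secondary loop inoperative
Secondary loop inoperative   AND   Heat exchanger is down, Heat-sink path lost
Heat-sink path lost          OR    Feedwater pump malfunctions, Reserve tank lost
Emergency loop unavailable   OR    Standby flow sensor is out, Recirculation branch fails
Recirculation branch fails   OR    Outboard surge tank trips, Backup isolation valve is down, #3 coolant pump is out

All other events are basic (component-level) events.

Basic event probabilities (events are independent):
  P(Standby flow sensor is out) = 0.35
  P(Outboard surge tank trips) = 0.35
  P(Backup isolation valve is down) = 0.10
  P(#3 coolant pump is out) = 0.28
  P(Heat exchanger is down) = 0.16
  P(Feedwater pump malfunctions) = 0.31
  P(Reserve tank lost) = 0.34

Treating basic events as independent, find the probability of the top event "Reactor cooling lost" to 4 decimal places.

0.0633

P(Recirculation branch fails) [OR] = 1 − (1−0.35) × (1−0.10) × (1−0.28) = 0.578800
P(Emergency loop unavailable) [OR] = 1 − (1−0.35) × (1−0.578800) = 0.726220
P(Heat-sink path lost) [OR] = 1 − (1−0.31) × (1−0.34) = 0.544600
P(Secondary loop inoperative) [AND] = 0.16 × 0.544600 = 0.087136
P(Reactor cooling lost) [AND] = 0.726220 × 0.087136 = 0.063280
Rounded to 4 decimal places: P(Reactor cooling lost) ≈ 0.0633.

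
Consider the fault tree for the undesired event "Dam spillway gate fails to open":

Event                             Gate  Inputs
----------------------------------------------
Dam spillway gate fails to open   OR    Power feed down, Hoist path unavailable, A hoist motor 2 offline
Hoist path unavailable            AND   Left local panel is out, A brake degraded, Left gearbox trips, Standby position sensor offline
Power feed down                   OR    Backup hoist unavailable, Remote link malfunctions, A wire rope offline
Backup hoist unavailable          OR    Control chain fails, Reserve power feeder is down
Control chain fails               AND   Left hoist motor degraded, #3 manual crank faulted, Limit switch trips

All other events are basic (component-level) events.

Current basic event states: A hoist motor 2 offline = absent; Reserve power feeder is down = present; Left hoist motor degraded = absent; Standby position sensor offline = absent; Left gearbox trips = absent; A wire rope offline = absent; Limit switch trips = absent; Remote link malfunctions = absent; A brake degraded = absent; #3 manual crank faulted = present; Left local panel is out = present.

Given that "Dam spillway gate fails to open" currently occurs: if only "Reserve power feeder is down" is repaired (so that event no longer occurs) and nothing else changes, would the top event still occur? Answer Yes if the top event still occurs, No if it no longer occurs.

Counterfactual: set "Reserve power feeder is down" to not occurred.
Control chain fails [AND]: Left hoist motor degraded=not, #3 manual crank faulted=occurs, Limit switch trips=not → not all inputs occur → does not occur.
Backup hoist unavailable [OR]: Control chain fails=not, Reserve power feeder is down=not → no input occurs → does not occur.
Power feed down [OR]: Backup hoist unavailable=not, Remote link malfunctions=not, A wire rope offline=not → no input occurs → does not occur.
Hoist path unavailable [AND]: Left local panel is out=occurs, A brake degraded=not, Left gearbox trips=not, Standby position sensor offline=not → not all inputs occur → does not occur.
Dam spillway gate fails to open [OR]: Power feed down=not, Hoist path unavailable=not, A hoist motor 2 offline=not → no input occurs → does not occur.

No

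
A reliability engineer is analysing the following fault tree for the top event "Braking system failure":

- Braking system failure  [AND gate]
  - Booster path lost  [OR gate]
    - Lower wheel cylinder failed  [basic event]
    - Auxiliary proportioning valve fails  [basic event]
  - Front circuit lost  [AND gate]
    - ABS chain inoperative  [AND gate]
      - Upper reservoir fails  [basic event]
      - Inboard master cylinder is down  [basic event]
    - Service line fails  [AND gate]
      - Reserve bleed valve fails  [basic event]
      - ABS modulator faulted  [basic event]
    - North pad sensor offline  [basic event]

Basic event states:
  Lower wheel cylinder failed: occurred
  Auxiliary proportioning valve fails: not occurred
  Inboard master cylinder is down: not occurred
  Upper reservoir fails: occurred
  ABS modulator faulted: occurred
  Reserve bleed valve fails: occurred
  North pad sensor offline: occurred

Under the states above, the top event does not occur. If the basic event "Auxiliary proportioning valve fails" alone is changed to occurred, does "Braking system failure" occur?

No

Counterfactual: set "Auxiliary proportioning valve fails" to occurred.
Booster path lost [OR]: Lower wheel cylinder failed=occurs, Auxiliary proportioning valve fails=occurs → at least one input occurs → occurs.
ABS chain inoperative [AND]: Upper reservoir fails=occurs, Inboard master cylinder is down=not → not all inputs occur → does not occur.
Service line fails [AND]: Reserve bleed valve fails=occurs, ABS modulator faulted=occurs → all inputs occur → occurs.
Front circuit lost [AND]: ABS chain inoperative=not, Service line fails=occurs, North pad sensor offline=occurs → not all inputs occur → does not occur.
Braking system failure [AND]: Booster path lost=occurs, Front circuit lost=not → not all inputs occur → does not occur.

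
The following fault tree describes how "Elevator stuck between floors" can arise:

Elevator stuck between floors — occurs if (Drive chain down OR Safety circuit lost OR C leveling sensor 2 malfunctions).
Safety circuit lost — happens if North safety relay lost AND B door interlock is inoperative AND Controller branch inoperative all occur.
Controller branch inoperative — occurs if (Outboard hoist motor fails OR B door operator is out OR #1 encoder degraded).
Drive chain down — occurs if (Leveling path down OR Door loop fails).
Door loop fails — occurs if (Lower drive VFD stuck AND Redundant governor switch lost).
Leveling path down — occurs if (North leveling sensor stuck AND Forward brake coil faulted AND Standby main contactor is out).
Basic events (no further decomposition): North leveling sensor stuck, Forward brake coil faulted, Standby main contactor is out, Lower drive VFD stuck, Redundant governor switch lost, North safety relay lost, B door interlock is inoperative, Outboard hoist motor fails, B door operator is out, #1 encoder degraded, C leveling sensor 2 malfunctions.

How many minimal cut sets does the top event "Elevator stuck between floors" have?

6

Leveling path down [AND]: one cut set from each child combined → 1 × 1 × 1 = 1 cut set(s).
Door loop fails [AND]: one cut set from each child combined → 1 × 1 = 1 cut set(s).
Drive chain down [OR]: union of children's cut sets → 2 cut set(s).
Controller branch inoperative [OR]: union of children's cut sets → 3 cut set(s).
Safety circuit lost [AND]: one cut set from each child combined → 1 × 1 × 3 = 3 cut set(s).
Elevator stuck between floors [OR]: union of children's cut sets → 6 cut set(s).
Minimal cut sets: {Forward brake coil faulted, North leveling sensor stuck, Standby main contactor is out}; {Lower drive VFD stuck, Redundant governor switch lost}; {B door interlock is inoperative, North safety relay lost, Outboard hoist motor fails}; {B door interlock is inoperative, B door operator is out, North safety relay lost}; {#1 encoder degraded, B door interlock is inoperative, North safety relay lost}; {C leveling sensor 2 malfunctions}.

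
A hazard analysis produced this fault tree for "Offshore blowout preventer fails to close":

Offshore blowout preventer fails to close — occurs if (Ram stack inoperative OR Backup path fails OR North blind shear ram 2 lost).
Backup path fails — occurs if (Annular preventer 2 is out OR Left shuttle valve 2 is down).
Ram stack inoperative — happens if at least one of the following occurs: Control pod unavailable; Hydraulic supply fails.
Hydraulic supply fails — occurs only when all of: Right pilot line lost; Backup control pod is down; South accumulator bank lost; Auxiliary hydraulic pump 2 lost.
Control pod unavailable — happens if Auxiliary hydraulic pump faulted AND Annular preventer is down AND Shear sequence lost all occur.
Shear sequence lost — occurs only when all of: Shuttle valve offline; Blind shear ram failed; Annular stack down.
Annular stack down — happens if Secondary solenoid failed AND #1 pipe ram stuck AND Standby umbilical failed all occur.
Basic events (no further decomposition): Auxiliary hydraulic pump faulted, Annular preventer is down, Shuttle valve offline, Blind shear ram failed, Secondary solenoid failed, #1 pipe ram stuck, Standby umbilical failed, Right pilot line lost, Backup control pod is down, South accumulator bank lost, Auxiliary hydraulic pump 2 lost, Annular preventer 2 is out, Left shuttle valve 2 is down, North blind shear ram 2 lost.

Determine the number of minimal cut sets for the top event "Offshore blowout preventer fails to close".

5

Annular stack down [AND]: one cut set from each child combined → 1 × 1 × 1 = 1 cut set(s).
Shear sequence lost [AND]: one cut set from each child combined → 1 × 1 × 1 = 1 cut set(s).
Control pod unavailable [AND]: one cut set from each child combined → 1 × 1 × 1 = 1 cut set(s).
Hydraulic supply fails [AND]: one cut set from each child combined → 1 × 1 × 1 × 1 = 1 cut set(s).
Ram stack inoperative [OR]: union of children's cut sets → 2 cut set(s).
Backup path fails [OR]: union of children's cut sets → 2 cut set(s).
Offshore blowout preventer fails to close [OR]: union of children's cut sets → 5 cut set(s).
Minimal cut sets: {#1 pipe ram stuck, Annular preventer is down, Auxiliary hydraulic pump faulted, Blind shear ram failed, Secondary solenoid failed, Shuttle valve offline, Standby umbilical failed}; {Auxiliary hydraulic pump 2 lost, Backup control pod is down, Right pilot line lost, South accumulator bank lost}; {Annular preventer 2 is out}; {Left shuttle valve 2 is down}; {North blind shear ram 2 lost}.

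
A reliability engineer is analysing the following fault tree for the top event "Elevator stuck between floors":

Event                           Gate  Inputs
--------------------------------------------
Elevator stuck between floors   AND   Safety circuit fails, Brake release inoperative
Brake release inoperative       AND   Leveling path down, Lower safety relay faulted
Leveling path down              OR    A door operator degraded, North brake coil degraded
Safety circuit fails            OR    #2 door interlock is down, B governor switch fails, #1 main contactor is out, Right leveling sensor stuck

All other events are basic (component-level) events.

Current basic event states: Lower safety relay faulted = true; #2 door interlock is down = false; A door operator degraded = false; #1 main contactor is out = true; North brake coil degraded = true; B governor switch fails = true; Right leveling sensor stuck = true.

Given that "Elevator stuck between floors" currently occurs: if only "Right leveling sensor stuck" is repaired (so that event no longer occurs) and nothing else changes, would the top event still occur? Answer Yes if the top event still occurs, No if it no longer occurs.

Yes

Counterfactual: set "Right leveling sensor stuck" to not occurred.
Safety circuit fails [OR]: #2 door interlock is down=not, B governor switch fails=occurs, #1 main contactor is out=occurs, Right leveling sensor stuck=not → at least one input occurs → occurs.
Leveling path down [OR]: A door operator degraded=not, North brake coil degraded=occurs → at least one input occurs → occurs.
Brake release inoperative [AND]: Leveling path down=occurs, Lower safety relay faulted=occurs → all inputs occur → occurs.
Elevator stuck between floors [AND]: Safety circuit fails=occurs, Brake release inoperative=occurs → all inputs occur → occurs.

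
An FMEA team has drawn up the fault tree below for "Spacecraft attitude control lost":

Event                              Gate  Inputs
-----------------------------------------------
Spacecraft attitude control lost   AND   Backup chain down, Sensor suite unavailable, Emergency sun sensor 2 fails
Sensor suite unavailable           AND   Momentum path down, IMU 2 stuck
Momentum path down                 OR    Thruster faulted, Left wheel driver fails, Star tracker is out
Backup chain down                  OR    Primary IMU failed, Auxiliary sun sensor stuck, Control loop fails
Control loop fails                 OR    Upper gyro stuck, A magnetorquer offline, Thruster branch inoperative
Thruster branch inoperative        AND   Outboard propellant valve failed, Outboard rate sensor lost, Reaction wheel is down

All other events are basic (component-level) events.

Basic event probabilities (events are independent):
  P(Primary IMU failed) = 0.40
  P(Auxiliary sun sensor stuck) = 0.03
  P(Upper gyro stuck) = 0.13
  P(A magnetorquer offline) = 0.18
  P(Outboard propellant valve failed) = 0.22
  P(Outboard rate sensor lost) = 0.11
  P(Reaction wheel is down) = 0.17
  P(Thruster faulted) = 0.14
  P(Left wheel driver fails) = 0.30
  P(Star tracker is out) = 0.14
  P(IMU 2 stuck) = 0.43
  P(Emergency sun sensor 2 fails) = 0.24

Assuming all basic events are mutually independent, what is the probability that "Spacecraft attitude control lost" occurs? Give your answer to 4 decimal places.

0.0292

P(Thruster branch inoperative) [AND] = 0.22 × 0.11 × 0.17 = 0.004114
P(Control loop fails) [OR] = 1 − (1−0.13) × (1−0.18) × (1−0.004114) = 0.289535
P(Backup chain down) [OR] = 1 − (1−0.40) × (1−0.03) × (1−0.289535) = 0.586509
P(Momentum path down) [OR] = 1 − (1−0.14) × (1−0.30) × (1−0.14) = 0.482280
P(Sensor suite unavailable) [AND] = 0.482280 × 0.43 = 0.207380
P(Spacecraft attitude control lost) [AND] = 0.586509 × 0.207380 × 0.24 = 0.029191
Rounded to 4 decimal places: P(Spacecraft attitude control lost) ≈ 0.0292.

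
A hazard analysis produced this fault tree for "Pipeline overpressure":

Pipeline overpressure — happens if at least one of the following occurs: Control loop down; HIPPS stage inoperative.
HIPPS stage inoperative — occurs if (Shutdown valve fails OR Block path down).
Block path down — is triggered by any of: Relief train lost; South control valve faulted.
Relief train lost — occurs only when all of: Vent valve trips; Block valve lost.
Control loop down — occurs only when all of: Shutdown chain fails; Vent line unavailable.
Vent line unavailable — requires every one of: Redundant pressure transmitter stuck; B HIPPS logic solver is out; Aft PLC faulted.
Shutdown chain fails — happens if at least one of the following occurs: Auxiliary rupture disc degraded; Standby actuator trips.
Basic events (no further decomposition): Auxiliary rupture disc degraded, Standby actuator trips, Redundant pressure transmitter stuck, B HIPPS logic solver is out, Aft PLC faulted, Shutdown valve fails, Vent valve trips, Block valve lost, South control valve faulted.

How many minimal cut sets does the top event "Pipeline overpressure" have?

5

Shutdown chain fails [OR]: union of children's cut sets → 2 cut set(s).
Vent line unavailable [AND]: one cut set from each child combined → 1 × 1 × 1 = 1 cut set(s).
Control loop down [AND]: one cut set from each child combined → 2 × 1 = 2 cut set(s).
Relief train lost [AND]: one cut set from each child combined → 1 × 1 = 1 cut set(s).
Block path down [OR]: union of children's cut sets → 2 cut set(s).
HIPPS stage inoperative [OR]: union of children's cut sets → 3 cut set(s).
Pipeline overpressure [OR]: union of children's cut sets → 5 cut set(s).
Minimal cut sets: {Aft PLC faulted, Auxiliary rupture disc degraded, B HIPPS logic solver is out, Redundant pressure transmitter stuck}; {Aft PLC faulted, B HIPPS logic solver is out, Redundant pressure transmitter stuck, Standby actuator trips}; {Shutdown valve fails}; {Block valve lost, Vent valve trips}; {South control valve faulted}.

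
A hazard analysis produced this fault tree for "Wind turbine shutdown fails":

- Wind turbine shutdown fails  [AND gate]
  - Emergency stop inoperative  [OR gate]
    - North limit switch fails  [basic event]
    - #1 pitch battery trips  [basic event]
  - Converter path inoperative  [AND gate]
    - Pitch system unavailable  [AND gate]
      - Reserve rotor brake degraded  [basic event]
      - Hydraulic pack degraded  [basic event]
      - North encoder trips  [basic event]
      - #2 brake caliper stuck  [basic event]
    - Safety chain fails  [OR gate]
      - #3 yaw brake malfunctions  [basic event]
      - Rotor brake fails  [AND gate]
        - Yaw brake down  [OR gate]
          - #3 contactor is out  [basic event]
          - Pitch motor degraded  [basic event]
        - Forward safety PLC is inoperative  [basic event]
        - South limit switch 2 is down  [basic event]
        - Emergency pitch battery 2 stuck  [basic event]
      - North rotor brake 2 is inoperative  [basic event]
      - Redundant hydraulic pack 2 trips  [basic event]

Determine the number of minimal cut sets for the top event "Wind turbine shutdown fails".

Emergency stop inoperative [OR]: union of children's cut sets → 2 cut set(s).
Pitch system unavailable [AND]: one cut set from each child combined → 1 × 1 × 1 × 1 = 1 cut set(s).
Yaw brake down [OR]: union of children's cut sets → 2 cut set(s).
Rotor brake fails [AND]: one cut set from each child combined → 2 × 1 × 1 × 1 = 2 cut set(s).
Safety chain fails [OR]: union of children's cut sets → 5 cut set(s).
Converter path inoperative [AND]: one cut set from each child combined → 1 × 5 = 5 cut set(s).
Wind turbine shutdown fails [AND]: one cut set from each child combined → 2 × 5 = 10 cut set(s).
Minimal cut sets: {#2 brake caliper stuck, #3 yaw brake malfunctions, Hydraulic pack degraded, North encoder trips, North limit switch fails, Reserve rotor brake degraded}; {#2 brake caliper stuck, #3 contactor is out, Emergency pitch battery 2 stuck, Forward safety PLC is inoperative, Hydraulic pack degraded, North encoder trips, North limit switch fails, Reserve rotor brake degraded, South limit switch 2 is down}; {#2 brake caliper stuck, Emergency pitch battery 2 stuck, Forward safety PLC is inoperative, Hydraulic pack degraded, North encoder trips, North limit switch fails, Pitch motor degraded, Reserve rotor brake degraded, South limit switch 2 is down}; {#2 brake caliper stuck, Hydraulic pack degraded, North encoder trips, North limit switch fails, North rotor brake 2 is inoperative, Reserve rotor brake degraded}; {#2 brake caliper stuck, Hydraulic pack degraded, North encoder trips, North limit switch fails, Redundant hydraulic pack 2 trips, Reserve rotor brake degraded}; {#1 pitch battery trips, #2 brake caliper stuck, #3 yaw brake malfunctions, Hydraulic pack degraded, North encoder trips, Reserve rotor brake degraded}; {#1 pitch battery trips, #2 brake caliper stuck, #3 contactor is out, Emergency pitch battery 2 stuck, Forward safety PLC is inoperative, Hydraulic pack degraded, North encoder trips, Reserve rotor brake degraded, South limit switch 2 is down}; {#1 pitch battery trips, #2 brake caliper stuck, Emergency pitch battery 2 stuck, Forward safety PLC is inoperative, Hydraulic pack degraded, North encoder trips, Pitch motor degraded, Reserve rotor brake degraded, South limit switch 2 is down}; {#1 pitch battery trips, #2 brake caliper stuck, Hydraulic pack degraded, North encoder trips, North rotor brake 2 is inoperative, Reserve rotor brake degraded}; {#1 pitch battery trips, #2 brake caliper stuck, Hydraulic pack degraded, North encoder trips, Redundant hydraulic pack 2 trips, Reserve rotor brake degraded}.

10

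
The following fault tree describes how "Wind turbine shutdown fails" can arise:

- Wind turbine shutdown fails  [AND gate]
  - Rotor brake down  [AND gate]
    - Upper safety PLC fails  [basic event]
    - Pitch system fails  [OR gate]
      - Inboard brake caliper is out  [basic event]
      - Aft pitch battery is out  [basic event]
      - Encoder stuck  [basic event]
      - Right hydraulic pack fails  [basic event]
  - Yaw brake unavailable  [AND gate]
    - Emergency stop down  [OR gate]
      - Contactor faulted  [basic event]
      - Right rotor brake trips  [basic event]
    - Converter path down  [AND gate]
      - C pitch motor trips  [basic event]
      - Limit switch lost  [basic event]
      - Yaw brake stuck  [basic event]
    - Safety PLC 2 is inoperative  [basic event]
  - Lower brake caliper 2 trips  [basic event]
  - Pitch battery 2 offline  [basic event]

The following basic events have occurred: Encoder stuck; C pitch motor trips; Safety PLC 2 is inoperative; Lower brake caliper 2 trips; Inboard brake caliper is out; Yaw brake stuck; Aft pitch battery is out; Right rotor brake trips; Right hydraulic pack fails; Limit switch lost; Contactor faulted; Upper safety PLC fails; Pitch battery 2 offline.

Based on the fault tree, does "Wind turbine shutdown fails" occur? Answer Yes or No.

Pitch system fails [OR]: Inboard brake caliper is out=occurs, Aft pitch battery is out=occurs, Encoder stuck=occurs, Right hydraulic pack fails=occurs → at least one input occurs → occurs.
Rotor brake down [AND]: Upper safety PLC fails=occurs, Pitch system fails=occurs → all inputs occur → occurs.
Emergency stop down [OR]: Contactor faulted=occurs, Right rotor brake trips=occurs → at least one input occurs → occurs.
Converter path down [AND]: C pitch motor trips=occurs, Limit switch lost=occurs, Yaw brake stuck=occurs → all inputs occur → occurs.
Yaw brake unavailable [AND]: Emergency stop down=occurs, Converter path down=occurs, Safety PLC 2 is inoperative=occurs → all inputs occur → occurs.
Wind turbine shutdown fails [AND]: Rotor brake down=occurs, Yaw brake unavailable=occurs, Lower brake caliper 2 trips=occurs, Pitch battery 2 offline=occurs → all inputs occur → occurs.

Yes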